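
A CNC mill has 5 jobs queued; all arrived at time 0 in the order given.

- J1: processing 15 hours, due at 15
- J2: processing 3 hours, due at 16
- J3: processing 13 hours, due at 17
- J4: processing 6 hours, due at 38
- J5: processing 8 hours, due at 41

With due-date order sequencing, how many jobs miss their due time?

3

EDD (increasing due date): J1 J2 J3 J4 J5.
J1: 0→15, due 15, tardiness 0
J2: 15→18, due 16, tardiness 2
J3: 18→31, due 17, tardiness 14
J4: 31→37, due 38, tardiness 0
J5: 37→45, due 41, tardiness 4
Late jobs: 3.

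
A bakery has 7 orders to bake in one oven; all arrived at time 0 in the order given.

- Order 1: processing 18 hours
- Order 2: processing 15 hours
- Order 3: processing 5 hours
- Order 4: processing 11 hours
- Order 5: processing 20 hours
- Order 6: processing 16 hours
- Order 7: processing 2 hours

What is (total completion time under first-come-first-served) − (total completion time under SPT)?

116

FIFO (arrival order): Order 1 Order 2 Order 3 Order 4 Order 5 Order 6 Order 7.
Order 1: 0→18
Order 2: 18→33
Order 3: 33→38
Order 4: 38→49
Order 5: 49→69
Order 6: 69→85
Order 7: 85→87
Sum = 18+33+38+49+69+85+87 = 379.
SPT (increasing processing time): Order 7 Order 3 Order 4 Order 2 Order 6 Order 1 Order 5.
Order 7: 0→2
Order 3: 2→7
Order 4: 7→18
Order 2: 18→33
Order 6: 33→49
Order 1: 49→67
Order 5: 67→87
Sum = 2+7+18+33+49+67+87 = 263.
Difference = 379 − 263 = 116.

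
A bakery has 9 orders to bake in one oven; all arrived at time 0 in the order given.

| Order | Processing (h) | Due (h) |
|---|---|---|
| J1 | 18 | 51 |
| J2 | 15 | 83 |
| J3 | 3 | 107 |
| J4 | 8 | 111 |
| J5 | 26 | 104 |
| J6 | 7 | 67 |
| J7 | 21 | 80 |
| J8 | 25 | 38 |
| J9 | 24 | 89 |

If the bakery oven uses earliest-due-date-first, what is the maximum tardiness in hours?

EDD (increasing due date): J8 J1 J6 J7 J2 J9 J5 J3 J4.
J8: 0→25, due 38, tardiness 0
J1: 25→43, due 51, tardiness 0
J6: 43→50, due 67, tardiness 0
J7: 50→71, due 80, tardiness 0
J2: 71→86, due 83, tardiness 3
J9: 86→110, due 89, tardiness 21
J5: 110→136, due 104, tardiness 32
J3: 136→139, due 107, tardiness 32
J4: 139→147, due 111, tardiness 36
Maximum = 36.

36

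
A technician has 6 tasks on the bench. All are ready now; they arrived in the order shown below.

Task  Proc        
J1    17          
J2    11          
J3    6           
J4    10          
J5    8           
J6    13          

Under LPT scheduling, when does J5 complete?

LPT (decreasing processing time): J1 J6 J2 J4 J5 J3.
J1: 0→17
J6: 17→30
J2: 30→41
J4: 41→51
J5: 51→59

59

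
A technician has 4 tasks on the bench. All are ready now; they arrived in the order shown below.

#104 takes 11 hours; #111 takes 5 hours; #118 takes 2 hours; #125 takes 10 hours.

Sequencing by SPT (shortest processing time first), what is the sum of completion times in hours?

SPT (increasing processing time): #118 #111 #125 #104.
#118: 0→2
#111: 2→7
#125: 7→17
#104: 17→28
Sum = 2+7+17+28 = 54.

54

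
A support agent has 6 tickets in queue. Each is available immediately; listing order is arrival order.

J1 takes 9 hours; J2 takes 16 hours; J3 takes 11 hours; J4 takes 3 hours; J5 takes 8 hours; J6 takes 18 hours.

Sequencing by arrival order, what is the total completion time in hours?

221

FIFO (arrival order): J1 J2 J3 J4 J5 J6.
J1: 0→9
J2: 9→25
J3: 25→36
J4: 36→39
J5: 39→47
J6: 47→65
Sum = 9+25+36+39+47+65 = 221.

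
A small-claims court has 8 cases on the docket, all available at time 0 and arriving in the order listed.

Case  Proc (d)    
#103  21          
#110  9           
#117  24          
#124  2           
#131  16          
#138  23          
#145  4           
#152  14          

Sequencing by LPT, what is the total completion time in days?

LPT (decreasing processing time): #117 #138 #103 #131 #152 #110 #145 #124.
#117: 0→24
#138: 24→47
#103: 47→68
#131: 68→84
#152: 84→98
#110: 98→107
#145: 107→111
#124: 111→113
Sum = 24+47+68+84+98+107+111+113 = 652.

652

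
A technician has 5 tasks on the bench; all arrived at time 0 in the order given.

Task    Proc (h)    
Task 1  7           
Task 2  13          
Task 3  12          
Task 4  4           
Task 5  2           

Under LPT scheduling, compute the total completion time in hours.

144

LPT (decreasing processing time): Task 2 Task 3 Task 1 Task 4 Task 5.
Task 2: 0→13
Task 3: 13→25
Task 1: 25→32
Task 4: 32→36
Task 5: 36→38
Sum = 13+25+32+36+38 = 144.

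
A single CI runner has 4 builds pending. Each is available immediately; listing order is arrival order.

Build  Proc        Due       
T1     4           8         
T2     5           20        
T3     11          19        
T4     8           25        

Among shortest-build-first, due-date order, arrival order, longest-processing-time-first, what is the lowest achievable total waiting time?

30

SPT (increasing processing time): T1 T2 T4 T3.
T1: waits 0, runs 0→4
T2: waits 4, runs 4→9
T4: waits 9, runs 9→17
T3: waits 17, runs 17→28
Sum = 0+4+9+17 = 30.
EDD (increasing due date): T1 T3 T2 T4.
T1: waits 0, runs 0→4
T3: waits 4, runs 4→15
T2: waits 15, runs 15→20
T4: waits 20, runs 20→28
Sum = 0+4+15+20 = 39.
FIFO (arrival order): T1 T2 T3 T4.
T1: waits 0, runs 0→4
T2: waits 4, runs 4→9
T3: waits 9, runs 9→20
T4: waits 20, runs 20→28
Sum = 0+4+9+20 = 33.
LPT (decreasing processing time): T3 T4 T2 T1.
T3: waits 0, runs 0→11
T4: waits 11, runs 11→19
T2: waits 19, runs 19→24
T1: waits 24, runs 24→28
Sum = 0+11+19+24 = 54.
SPT 30, EDD 39, FIFO 33, LPT 54 → minimum 30.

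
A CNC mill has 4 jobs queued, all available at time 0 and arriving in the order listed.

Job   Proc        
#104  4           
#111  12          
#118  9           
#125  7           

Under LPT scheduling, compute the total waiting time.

LPT (decreasing processing time): #111 #118 #125 #104.
#111: waits 0, runs 0→12
#118: waits 12, runs 12→21
#125: waits 21, runs 21→28
#104: waits 28, runs 28→32
Sum = 0+12+21+28 = 61.

61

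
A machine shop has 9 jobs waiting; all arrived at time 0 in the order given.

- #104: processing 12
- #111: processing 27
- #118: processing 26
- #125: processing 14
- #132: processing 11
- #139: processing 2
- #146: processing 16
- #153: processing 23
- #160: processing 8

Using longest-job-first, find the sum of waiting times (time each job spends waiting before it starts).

738

LPT (decreasing processing time): #111 #118 #153 #146 #125 #104 #132 #160 #139.
#111: waits 0, runs 0→27
#118: waits 27, runs 27→53
#153: waits 53, runs 53→76
#146: waits 76, runs 76→92
#125: waits 92, runs 92→106
#104: waits 106, runs 106→118
#132: waits 118, runs 118→129
#160: waits 129, runs 129→137
#139: waits 137, runs 137→139
Sum = 0+27+53+76+92+106+118+129+137 = 738.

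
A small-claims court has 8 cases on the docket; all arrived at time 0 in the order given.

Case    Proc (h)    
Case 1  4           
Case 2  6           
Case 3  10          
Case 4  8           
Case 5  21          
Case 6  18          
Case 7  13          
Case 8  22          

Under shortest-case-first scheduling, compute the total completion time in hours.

342

SPT (increasing processing time): Case 1 Case 2 Case 4 Case 3 Case 7 Case 6 Case 5 Case 8.
Case 1: 0→4
Case 2: 4→10
Case 4: 10→18
Case 3: 18→28
Case 7: 28→41
Case 6: 41→59
Case 5: 59→80
Case 8: 80→102
Sum = 4+10+18+28+41+59+80+102 = 342.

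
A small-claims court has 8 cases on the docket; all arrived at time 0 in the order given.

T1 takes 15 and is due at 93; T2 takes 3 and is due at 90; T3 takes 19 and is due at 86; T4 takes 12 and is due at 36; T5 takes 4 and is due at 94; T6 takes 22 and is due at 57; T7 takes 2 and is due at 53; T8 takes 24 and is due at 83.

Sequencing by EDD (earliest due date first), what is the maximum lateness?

7

EDD (increasing due date): T4 T7 T6 T8 T3 T2 T1 T5.
T4: 0→12, due 36, lateness -24
T7: 12→14, due 53, lateness -39
T6: 14→36, due 57, lateness -21
T8: 36→60, due 83, lateness -23
T3: 60→79, due 86, lateness -7
T2: 79→82, due 90, lateness -8
T1: 82→97, due 93, lateness 4
T5: 97→101, due 94, lateness 7
Maximum = 7.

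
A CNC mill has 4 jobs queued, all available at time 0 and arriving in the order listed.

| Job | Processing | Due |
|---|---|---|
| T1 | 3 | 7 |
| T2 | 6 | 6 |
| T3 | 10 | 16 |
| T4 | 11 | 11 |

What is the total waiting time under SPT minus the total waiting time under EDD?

-4

SPT (increasing processing time): T1 T2 T3 T4.
T1: waits 0, runs 0→3
T2: waits 3, runs 3→9
T3: waits 9, runs 9→19
T4: waits 19, runs 19→30
Sum = 0+3+9+19 = 31.
EDD (increasing due date): T2 T1 T4 T3.
T2: waits 0, runs 0→6
T1: waits 6, runs 6→9
T4: waits 9, runs 9→20
T3: waits 20, runs 20→30
Sum = 0+6+9+20 = 35.
Difference = 31 − 35 = -4.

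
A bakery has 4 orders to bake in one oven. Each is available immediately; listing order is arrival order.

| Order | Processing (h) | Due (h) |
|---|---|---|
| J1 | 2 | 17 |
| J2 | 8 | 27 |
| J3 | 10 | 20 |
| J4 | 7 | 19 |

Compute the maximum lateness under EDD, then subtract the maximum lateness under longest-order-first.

EDD (increasing due date): J1 J4 J3 J2.
J1: 0→2, due 17, lateness -15
J4: 2→9, due 19, lateness -10
J3: 9→19, due 20, lateness -1
J2: 19→27, due 27, lateness 0
Maximum = 0.
LPT (decreasing processing time): J3 J2 J4 J1.
J3: 0→10, due 20, lateness -10
J2: 10→18, due 27, lateness -9
J4: 18→25, due 19, lateness 6
J1: 25→27, due 17, lateness 10
Maximum = 10.
Difference = 0 − 10 = -10.

-10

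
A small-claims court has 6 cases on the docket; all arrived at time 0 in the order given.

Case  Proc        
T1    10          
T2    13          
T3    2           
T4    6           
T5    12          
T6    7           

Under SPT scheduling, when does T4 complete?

SPT (increasing processing time): T3 T4 T6 T1 T5 T2.
T3: 0→2
T4: 2→8

8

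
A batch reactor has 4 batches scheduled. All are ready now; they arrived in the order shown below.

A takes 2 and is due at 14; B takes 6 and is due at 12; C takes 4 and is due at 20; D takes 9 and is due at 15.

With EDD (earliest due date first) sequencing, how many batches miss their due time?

2

EDD (increasing due date): B A D C.
B: 0→6, due 12, tardiness 0
A: 6→8, due 14, tardiness 0
D: 8→17, due 15, tardiness 2
C: 17→21, due 20, tardiness 1
Late batches: 2.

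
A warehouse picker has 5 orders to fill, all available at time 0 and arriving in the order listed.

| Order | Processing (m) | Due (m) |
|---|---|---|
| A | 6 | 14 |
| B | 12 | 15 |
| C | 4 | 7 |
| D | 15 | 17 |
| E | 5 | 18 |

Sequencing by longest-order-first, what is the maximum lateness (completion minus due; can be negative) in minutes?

LPT (decreasing processing time): D B A E C.
D: 0→15, due 17, lateness -2
B: 15→27, due 15, lateness 12
A: 27→33, due 14, lateness 19
E: 33→38, due 18, lateness 20
C: 38→42, due 7, lateness 35
Maximum = 35.

35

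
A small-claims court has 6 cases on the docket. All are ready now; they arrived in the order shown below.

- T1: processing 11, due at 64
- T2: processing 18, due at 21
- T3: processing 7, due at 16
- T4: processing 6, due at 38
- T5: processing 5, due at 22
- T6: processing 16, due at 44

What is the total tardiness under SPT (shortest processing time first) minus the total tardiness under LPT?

SPT (increasing processing time): T5 T4 T3 T1 T6 T2.
T5: 0→5, due 22, tardiness 0
T4: 5→11, due 38, tardiness 0
T3: 11→18, due 16, tardiness 2
T1: 18→29, due 64, tardiness 0
T6: 29→45, due 44, tardiness 1
T2: 45→63, due 21, tardiness 42
Sum = 0+0+2+0+1+42 = 45.
LPT (decreasing processing time): T2 T6 T1 T3 T4 T5.
T2: 0→18, due 21, tardiness 0
T6: 18→34, due 44, tardiness 0
T1: 34→45, due 64, tardiness 0
T3: 45→52, due 16, tardiness 36
T4: 52→58, due 38, tardiness 20
T5: 58→63, due 22, tardiness 41
Sum = 0+0+0+36+20+41 = 97.
Difference = 45 − 97 = -52.

-52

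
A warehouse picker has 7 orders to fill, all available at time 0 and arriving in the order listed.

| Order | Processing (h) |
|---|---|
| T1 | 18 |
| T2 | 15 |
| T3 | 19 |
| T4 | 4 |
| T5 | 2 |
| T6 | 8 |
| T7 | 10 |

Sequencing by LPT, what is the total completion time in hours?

LPT (decreasing processing time): T3 T1 T2 T7 T6 T4 T5.
T3: 0→19
T1: 19→37
T2: 37→52
T7: 52→62
T6: 62→70
T4: 70→74
T5: 74→76
Sum = 19+37+52+62+70+74+76 = 390.

390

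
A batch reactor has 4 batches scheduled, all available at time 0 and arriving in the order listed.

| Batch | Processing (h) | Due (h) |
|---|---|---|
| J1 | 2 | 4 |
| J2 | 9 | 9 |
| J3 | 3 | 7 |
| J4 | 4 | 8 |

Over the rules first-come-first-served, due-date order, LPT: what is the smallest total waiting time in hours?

FIFO (arrival order): J1 J2 J3 J4.
J1: waits 0, runs 0→2
J2: waits 2, runs 2→11
J3: waits 11, runs 11→14
J4: waits 14, runs 14→18
Sum = 0+2+11+14 = 27.
EDD (increasing due date): J1 J3 J4 J2.
J1: waits 0, runs 0→2
J3: waits 2, runs 2→5
J4: waits 5, runs 5→9
J2: waits 9, runs 9→18
Sum = 0+2+5+9 = 16.
LPT (decreasing processing time): J2 J4 J3 J1.
J2: waits 0, runs 0→9
J4: waits 9, runs 9→13
J3: waits 13, runs 13→16
J1: waits 16, runs 16→18
Sum = 0+9+13+16 = 38.
FIFO 27, EDD 16, LPT 38 → minimum 16.

16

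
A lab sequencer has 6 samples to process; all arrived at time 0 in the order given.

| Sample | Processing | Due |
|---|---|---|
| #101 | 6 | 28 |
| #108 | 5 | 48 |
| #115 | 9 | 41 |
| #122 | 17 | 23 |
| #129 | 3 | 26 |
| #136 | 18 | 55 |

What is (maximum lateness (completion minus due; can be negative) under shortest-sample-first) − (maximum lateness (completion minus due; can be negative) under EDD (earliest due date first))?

SPT (increasing processing time): #129 #108 #101 #115 #122 #136.
#129: 0→3, due 26, lateness -23
#108: 3→8, due 48, lateness -40
#101: 8→14, due 28, lateness -14
#115: 14→23, due 41, lateness -18
#122: 23→40, due 23, lateness 17
#136: 40→58, due 55, lateness 3
Maximum = 17.
EDD (increasing due date): #122 #129 #101 #115 #108 #136.
#122: 0→17, due 23, lateness -6
#129: 17→20, due 26, lateness -6
#101: 20→26, due 28, lateness -2
#115: 26→35, due 41, lateness -6
#108: 35→40, due 48, lateness -8
#136: 40→58, due 55, lateness 3
Maximum = 3.
Difference = 17 − 3 = 14.

14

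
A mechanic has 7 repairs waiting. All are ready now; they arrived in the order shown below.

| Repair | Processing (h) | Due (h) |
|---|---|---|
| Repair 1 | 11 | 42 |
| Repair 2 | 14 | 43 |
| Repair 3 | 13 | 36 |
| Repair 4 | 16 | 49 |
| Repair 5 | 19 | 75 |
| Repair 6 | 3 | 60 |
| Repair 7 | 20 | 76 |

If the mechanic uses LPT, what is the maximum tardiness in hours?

LPT (decreasing processing time): Repair 7 Repair 5 Repair 4 Repair 2 Repair 3 Repair 1 Repair 6.
Repair 7: 0→20, due 76, tardiness 0
Repair 5: 20→39, due 75, tardiness 0
Repair 4: 39→55, due 49, tardiness 6
Repair 2: 55→69, due 43, tardiness 26
Repair 3: 69→82, due 36, tardiness 46
Repair 1: 82→93, due 42, tardiness 51
Repair 6: 93→96, due 60, tardiness 36
Maximum = 51.

51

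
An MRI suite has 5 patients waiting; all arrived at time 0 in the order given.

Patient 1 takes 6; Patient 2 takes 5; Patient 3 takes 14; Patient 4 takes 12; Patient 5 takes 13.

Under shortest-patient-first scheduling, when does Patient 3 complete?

SPT (increasing processing time): Patient 2 Patient 1 Patient 4 Patient 5 Patient 3.
Patient 2: 0→5
Patient 1: 5→11
Patient 4: 11→23
Patient 5: 23→36
Patient 3: 36→50

50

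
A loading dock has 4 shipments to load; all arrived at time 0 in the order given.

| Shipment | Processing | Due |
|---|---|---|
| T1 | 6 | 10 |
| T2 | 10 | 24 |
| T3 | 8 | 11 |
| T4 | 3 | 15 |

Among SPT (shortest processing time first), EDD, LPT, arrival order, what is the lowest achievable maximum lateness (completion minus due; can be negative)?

SPT (increasing processing time): T4 T1 T3 T2.
T4: 0→3, due 15, lateness -12
T1: 3→9, due 10, lateness -1
T3: 9→17, due 11, lateness 6
T2: 17→27, due 24, lateness 3
Maximum = 6.
EDD (increasing due date): T1 T3 T4 T2.
T1: 0→6, due 10, lateness -4
T3: 6→14, due 11, lateness 3
T4: 14→17, due 15, lateness 2
T2: 17→27, due 24, lateness 3
Maximum = 3.
LPT (decreasing processing time): T2 T3 T1 T4.
T2: 0→10, due 24, lateness -14
T3: 10→18, due 11, lateness 7
T1: 18→24, due 10, lateness 14
T4: 24→27, due 15, lateness 12
Maximum = 14.
FIFO (arrival order): T1 T2 T3 T4.
T1: 0→6, due 10, lateness -4
T2: 6→16, due 24, lateness -8
T3: 16→24, due 11, lateness 13
T4: 24→27, due 15, lateness 12
Maximum = 13.
SPT 6, EDD 3, LPT 14, FIFO 13 → minimum 3.

3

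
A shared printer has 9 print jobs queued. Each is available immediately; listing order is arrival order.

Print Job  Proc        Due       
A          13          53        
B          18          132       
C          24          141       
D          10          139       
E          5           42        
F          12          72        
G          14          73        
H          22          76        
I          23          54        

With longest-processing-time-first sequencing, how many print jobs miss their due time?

LPT (decreasing processing time): C I H B G A F D E.
C: 0→24, due 141, tardiness 0
I: 24→47, due 54, tardiness 0
H: 47→69, due 76, tardiness 0
B: 69→87, due 132, tardiness 0
G: 87→101, due 73, tardiness 28
A: 101→114, due 53, tardiness 61
F: 114→126, due 72, tardiness 54
D: 126→136, due 139, tardiness 0
E: 136→141, due 42, tardiness 99
Late print jobs: 4.

4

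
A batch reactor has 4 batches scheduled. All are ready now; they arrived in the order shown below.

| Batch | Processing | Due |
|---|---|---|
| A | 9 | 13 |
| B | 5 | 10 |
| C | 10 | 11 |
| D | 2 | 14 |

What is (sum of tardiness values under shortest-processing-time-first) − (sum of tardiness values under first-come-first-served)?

SPT (increasing processing time): D B A C.
D: 0→2, due 14, tardiness 0
B: 2→7, due 10, tardiness 0
A: 7→16, due 13, tardiness 3
C: 16→26, due 11, tardiness 15
Sum = 0+0+3+15 = 18.
FIFO (arrival order): A B C D.
A: 0→9, due 13, tardiness 0
B: 9→14, due 10, tardiness 4
C: 14→24, due 11, tardiness 13
D: 24→26, due 14, tardiness 12
Sum = 0+4+13+12 = 29.
Difference = 18 − 29 = -11.

-11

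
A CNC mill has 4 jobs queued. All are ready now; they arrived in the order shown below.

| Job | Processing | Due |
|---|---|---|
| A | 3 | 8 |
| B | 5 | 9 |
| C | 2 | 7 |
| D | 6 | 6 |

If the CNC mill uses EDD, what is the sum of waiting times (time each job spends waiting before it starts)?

EDD (increasing due date): D C A B.
D: waits 0, runs 0→6
C: waits 6, runs 6→8
A: waits 8, runs 8→11
B: waits 11, runs 11→16
Sum = 0+6+8+11 = 25.

25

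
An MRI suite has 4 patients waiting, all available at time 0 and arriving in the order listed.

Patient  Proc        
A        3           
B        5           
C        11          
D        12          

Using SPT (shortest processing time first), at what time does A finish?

SPT (increasing processing time): A B C D.
A: 0→3

3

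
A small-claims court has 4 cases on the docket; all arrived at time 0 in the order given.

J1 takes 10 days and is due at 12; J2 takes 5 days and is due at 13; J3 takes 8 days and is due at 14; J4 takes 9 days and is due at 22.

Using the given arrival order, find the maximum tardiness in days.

FIFO (arrival order): J1 J2 J3 J4.
J1: 0→10, due 12, tardiness 0
J2: 10→15, due 13, tardiness 2
J3: 15→23, due 14, tardiness 9
J4: 23→32, due 22, tardiness 10
Maximum = 10.

10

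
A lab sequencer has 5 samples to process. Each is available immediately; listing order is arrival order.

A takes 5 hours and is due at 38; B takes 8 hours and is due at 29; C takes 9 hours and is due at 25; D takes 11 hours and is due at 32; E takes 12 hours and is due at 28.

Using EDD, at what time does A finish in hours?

45

EDD (increasing due date): C E B D A.
C: 0→9
E: 9→21
B: 21→29
D: 29→40
A: 40→45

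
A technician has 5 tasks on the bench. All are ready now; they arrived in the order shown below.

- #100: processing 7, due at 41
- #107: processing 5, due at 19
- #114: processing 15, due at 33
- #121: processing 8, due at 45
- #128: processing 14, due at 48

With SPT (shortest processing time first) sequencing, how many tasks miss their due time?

1

SPT (increasing processing time): #107 #100 #121 #128 #114.
#107: 0→5, due 19, tardiness 0
#100: 5→12, due 41, tardiness 0
#121: 12→20, due 45, tardiness 0
#128: 20→34, due 48, tardiness 0
#114: 34→49, due 33, tardiness 16
Late tasks: 1.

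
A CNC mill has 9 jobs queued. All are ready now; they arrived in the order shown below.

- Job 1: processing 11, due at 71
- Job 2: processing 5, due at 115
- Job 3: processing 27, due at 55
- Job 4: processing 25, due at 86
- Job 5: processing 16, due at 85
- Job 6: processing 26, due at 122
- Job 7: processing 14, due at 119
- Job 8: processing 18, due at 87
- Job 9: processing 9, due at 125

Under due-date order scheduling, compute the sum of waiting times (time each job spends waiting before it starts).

655

EDD (increasing due date): Job 3 Job 1 Job 5 Job 4 Job 8 Job 2 Job 7 Job 6 Job 9.
Job 3: waits 0, runs 0→27
Job 1: waits 27, runs 27→38
Job 5: waits 38, runs 38→54
Job 4: waits 54, runs 54→79
Job 8: waits 79, runs 79→97
Job 2: waits 97, runs 97→102
Job 7: waits 102, runs 102→116
Job 6: waits 116, runs 116→142
Job 9: waits 142, runs 142→151
Sum = 0+27+38+54+79+97+102+116+142 = 655.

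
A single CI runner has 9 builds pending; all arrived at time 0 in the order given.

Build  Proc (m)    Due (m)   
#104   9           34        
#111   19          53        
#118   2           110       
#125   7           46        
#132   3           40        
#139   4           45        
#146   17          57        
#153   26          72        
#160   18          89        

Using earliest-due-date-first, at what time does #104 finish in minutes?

EDD (increasing due date): #104 #132 #139 #125 #111 #146 #153 #160 #118.
#104: 0→9

9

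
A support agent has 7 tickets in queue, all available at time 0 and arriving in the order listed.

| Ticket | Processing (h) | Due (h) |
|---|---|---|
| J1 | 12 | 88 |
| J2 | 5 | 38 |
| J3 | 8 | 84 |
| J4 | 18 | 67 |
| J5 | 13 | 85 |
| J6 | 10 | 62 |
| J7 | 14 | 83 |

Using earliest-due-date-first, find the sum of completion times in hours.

EDD (increasing due date): J2 J6 J4 J7 J3 J5 J1.
J2: 0→5
J6: 5→15
J4: 15→33
J7: 33→47
J3: 47→55
J5: 55→68
J1: 68→80
Sum = 5+15+33+47+55+68+80 = 303.

303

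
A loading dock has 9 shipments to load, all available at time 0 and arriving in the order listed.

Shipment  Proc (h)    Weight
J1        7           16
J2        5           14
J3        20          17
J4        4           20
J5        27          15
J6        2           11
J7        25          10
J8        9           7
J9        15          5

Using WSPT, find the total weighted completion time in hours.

4229

WSPT (decreasing weight/processing-time ratio): J6 J4 J2 J1 J3 J8 J5 J7 J9.
J6: finishes 2, weight 11, w·C = 22
J4: finishes 6, weight 20, w·C = 120
J2: finishes 11, weight 14, w·C = 154
J1: finishes 18, weight 16, w·C = 288
J3: finishes 38, weight 17, w·C = 646
J8: finishes 47, weight 7, w·C = 329
J5: finishes 74, weight 15, w·C = 1110
J7: finishes 99, weight 10, w·C = 990
J9: finishes 114, weight 5, w·C = 570
Sum = 22+120+154+288+646+329+1110+990+570 = 4229.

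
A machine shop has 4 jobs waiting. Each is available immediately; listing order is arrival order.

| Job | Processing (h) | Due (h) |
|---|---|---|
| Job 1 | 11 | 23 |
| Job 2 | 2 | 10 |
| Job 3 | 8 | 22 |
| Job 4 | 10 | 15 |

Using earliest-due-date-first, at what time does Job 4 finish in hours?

12

EDD (increasing due date): Job 2 Job 4 Job 3 Job 1.
Job 2: 0→2
Job 4: 2→12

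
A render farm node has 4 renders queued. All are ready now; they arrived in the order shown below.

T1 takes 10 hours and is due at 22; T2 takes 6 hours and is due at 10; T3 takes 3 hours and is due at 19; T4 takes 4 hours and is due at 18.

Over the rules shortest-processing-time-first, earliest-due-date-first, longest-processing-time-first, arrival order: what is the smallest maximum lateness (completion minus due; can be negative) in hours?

SPT (increasing processing time): T3 T4 T2 T1.
T3: 0→3, due 19, lateness -16
T4: 3→7, due 18, lateness -11
T2: 7→13, due 10, lateness 3
T1: 13→23, due 22, lateness 1
Maximum = 3.
EDD (increasing due date): T2 T4 T3 T1.
T2: 0→6, due 10, lateness -4
T4: 6→10, due 18, lateness -8
T3: 10→13, due 19, lateness -6
T1: 13→23, due 22, lateness 1
Maximum = 1.
LPT (decreasing processing time): T1 T2 T4 T3.
T1: 0→10, due 22, lateness -12
T2: 10→16, due 10, lateness 6
T4: 16→20, due 18, lateness 2
T3: 20→23, due 19, lateness 4
Maximum = 6.
FIFO (arrival order): T1 T2 T3 T4.
T1: 0→10, due 22, lateness -12
T2: 10→16, due 10, lateness 6
T3: 16→19, due 19, lateness 0
T4: 19→23, due 18, lateness 5
Maximum = 6.
SPT 3, EDD 1, LPT 6, FIFO 6 → minimum 1.

1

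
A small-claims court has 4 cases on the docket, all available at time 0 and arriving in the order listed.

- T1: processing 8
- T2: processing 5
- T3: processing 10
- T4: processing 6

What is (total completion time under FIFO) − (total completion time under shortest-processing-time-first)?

9

FIFO (arrival order): T1 T2 T3 T4.
T1: 0→8
T2: 8→13
T3: 13→23
T4: 23→29
Sum = 8+13+23+29 = 73.
SPT (increasing processing time): T2 T4 T1 T3.
T2: 0→5
T4: 5→11
T1: 11→19
T3: 19→29
Sum = 5+11+19+29 = 64.
Difference = 73 − 64 = 9.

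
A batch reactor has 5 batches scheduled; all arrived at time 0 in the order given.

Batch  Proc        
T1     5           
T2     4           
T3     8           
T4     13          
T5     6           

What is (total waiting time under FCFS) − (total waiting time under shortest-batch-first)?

10

FIFO (arrival order): T1 T2 T3 T4 T5.
T1: waits 0, runs 0→5
T2: waits 5, runs 5→9
T3: waits 9, runs 9→17
T4: waits 17, runs 17→30
T5: waits 30, runs 30→36
Sum = 0+5+9+17+30 = 61.
SPT (increasing processing time): T2 T1 T5 T3 T4.
T2: waits 0, runs 0→4
T1: waits 4, runs 4→9
T5: waits 9, runs 9→15
T3: waits 15, runs 15→23
T4: waits 23, runs 23→36
Sum = 0+4+9+15+23 = 51.
Difference = 61 − 51 = 10.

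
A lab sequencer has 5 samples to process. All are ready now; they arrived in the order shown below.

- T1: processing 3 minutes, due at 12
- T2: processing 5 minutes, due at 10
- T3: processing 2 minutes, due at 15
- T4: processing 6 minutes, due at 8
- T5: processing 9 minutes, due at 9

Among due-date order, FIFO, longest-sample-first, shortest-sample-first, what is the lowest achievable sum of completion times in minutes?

58

EDD (increasing due date): T4 T5 T2 T1 T3.
T4: 0→6
T5: 6→15
T2: 15→20
T1: 20→23
T3: 23→25
Sum = 6+15+20+23+25 = 89.
FIFO (arrival order): T1 T2 T3 T4 T5.
T1: 0→3
T2: 3→8
T3: 8→10
T4: 10→16
T5: 16→25
Sum = 3+8+10+16+25 = 62.
LPT (decreasing processing time): T5 T4 T2 T1 T3.
T5: 0→9
T4: 9→15
T2: 15→20
T1: 20→23
T3: 23→25
Sum = 9+15+20+23+25 = 92.
SPT (increasing processing time): T3 T1 T2 T4 T5.
T3: 0→2
T1: 2→5
T2: 5→10
T4: 10→16
T5: 16→25
Sum = 2+5+10+16+25 = 58.
EDD 89, FIFO 62, LPT 92, SPT 58 → minimum 58.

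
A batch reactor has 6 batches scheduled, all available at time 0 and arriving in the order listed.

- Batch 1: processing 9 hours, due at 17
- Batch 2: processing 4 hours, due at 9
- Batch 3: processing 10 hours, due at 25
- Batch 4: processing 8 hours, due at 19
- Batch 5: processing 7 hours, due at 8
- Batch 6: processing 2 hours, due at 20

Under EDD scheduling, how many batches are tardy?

5

EDD (increasing due date): Batch 5 Batch 2 Batch 1 Batch 4 Batch 6 Batch 3.
Batch 5: 0→7, due 8, tardiness 0
Batch 2: 7→11, due 9, tardiness 2
Batch 1: 11→20, due 17, tardiness 3
Batch 4: 20→28, due 19, tardiness 9
Batch 6: 28→30, due 20, tardiness 10
Batch 3: 30→40, due 25, tardiness 15
Late batches: 5.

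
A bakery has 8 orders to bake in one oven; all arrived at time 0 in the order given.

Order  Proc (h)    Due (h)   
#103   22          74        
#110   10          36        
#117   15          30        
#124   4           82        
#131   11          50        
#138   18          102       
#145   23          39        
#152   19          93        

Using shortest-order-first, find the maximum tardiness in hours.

83

SPT (increasing processing time): #124 #110 #131 #117 #138 #152 #103 #145.
#124: 0→4, due 82, tardiness 0
#110: 4→14, due 36, tardiness 0
#131: 14→25, due 50, tardiness 0
#117: 25→40, due 30, tardiness 10
#138: 40→58, due 102, tardiness 0
#152: 58→77, due 93, tardiness 0
#103: 77→99, due 74, tardiness 25
#145: 99→122, due 39, tardiness 83
Maximum = 83.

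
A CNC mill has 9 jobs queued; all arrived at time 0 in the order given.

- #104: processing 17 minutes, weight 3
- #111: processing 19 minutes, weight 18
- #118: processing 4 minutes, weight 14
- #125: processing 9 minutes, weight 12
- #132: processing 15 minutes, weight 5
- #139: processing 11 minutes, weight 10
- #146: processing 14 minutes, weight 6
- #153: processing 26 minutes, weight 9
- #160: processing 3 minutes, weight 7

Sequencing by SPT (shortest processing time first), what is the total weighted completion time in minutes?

SPT (increasing processing time): #160 #118 #125 #139 #146 #132 #104 #111 #153.
#160: finishes 3, weight 7, w·C = 21
#118: finishes 7, weight 14, w·C = 98
#125: finishes 16, weight 12, w·C = 192
#139: finishes 27, weight 10, w·C = 270
#146: finishes 41, weight 6, w·C = 246
#132: finishes 56, weight 5, w·C = 280
#104: finishes 73, weight 3, w·C = 219
#111: finishes 92, weight 18, w·C = 1656
#153: finishes 118, weight 9, w·C = 1062
Sum = 21+98+192+270+246+280+219+1656+1062 = 4044.

4044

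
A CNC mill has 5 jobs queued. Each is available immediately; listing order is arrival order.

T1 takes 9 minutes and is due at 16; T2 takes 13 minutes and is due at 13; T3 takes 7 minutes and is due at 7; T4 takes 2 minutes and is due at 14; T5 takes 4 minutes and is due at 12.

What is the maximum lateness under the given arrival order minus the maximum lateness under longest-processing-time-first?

FIFO (arrival order): T1 T2 T3 T4 T5.
T1: 0→9, due 16, lateness -7
T2: 9→22, due 13, lateness 9
T3: 22→29, due 7, lateness 22
T4: 29→31, due 14, lateness 17
T5: 31→35, due 12, lateness 23
Maximum = 23.
LPT (decreasing processing time): T2 T1 T3 T5 T4.
T2: 0→13, due 13, lateness 0
T1: 13→22, due 16, lateness 6
T3: 22→29, due 7, lateness 22
T5: 29→33, due 12, lateness 21
T4: 33→35, due 14, lateness 21
Maximum = 22.
Difference = 23 − 22 = 1.

1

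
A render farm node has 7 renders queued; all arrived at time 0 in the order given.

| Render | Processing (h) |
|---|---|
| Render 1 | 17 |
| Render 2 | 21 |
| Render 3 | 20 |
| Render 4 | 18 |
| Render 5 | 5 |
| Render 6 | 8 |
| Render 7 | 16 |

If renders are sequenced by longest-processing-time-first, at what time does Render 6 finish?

100

LPT (decreasing processing time): Render 2 Render 3 Render 4 Render 1 Render 7 Render 6 Render 5.
Render 2: 0→21
Render 3: 21→41
Render 4: 41→59
Render 1: 59→76
Render 7: 76→92
Render 6: 92→100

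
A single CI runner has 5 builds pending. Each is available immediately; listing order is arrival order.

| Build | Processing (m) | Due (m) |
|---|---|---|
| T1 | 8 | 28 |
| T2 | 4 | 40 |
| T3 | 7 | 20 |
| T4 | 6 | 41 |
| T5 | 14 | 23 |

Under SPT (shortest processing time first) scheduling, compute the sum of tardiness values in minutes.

16

SPT (increasing processing time): T2 T4 T3 T1 T5.
T2: 0→4, due 40, tardiness 0
T4: 4→10, due 41, tardiness 0
T3: 10→17, due 20, tardiness 0
T1: 17→25, due 28, tardiness 0
T5: 25→39, due 23, tardiness 16
Sum = 0+0+0+0+16 = 16.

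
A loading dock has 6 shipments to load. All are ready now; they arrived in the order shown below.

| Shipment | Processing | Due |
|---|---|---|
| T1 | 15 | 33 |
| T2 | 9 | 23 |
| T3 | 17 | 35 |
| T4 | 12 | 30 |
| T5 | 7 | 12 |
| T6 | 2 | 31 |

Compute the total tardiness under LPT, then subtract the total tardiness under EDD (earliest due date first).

84

LPT (decreasing processing time): T3 T1 T4 T2 T5 T6.
T3: 0→17, due 35, tardiness 0
T1: 17→32, due 33, tardiness 0
T4: 32→44, due 30, tardiness 14
T2: 44→53, due 23, tardiness 30
T5: 53→60, due 12, tardiness 48
T6: 60→62, due 31, tardiness 31
Sum = 0+0+14+30+48+31 = 123.
EDD (increasing due date): T5 T2 T4 T6 T1 T3.
T5: 0→7, due 12, tardiness 0
T2: 7→16, due 23, tardiness 0
T4: 16→28, due 30, tardiness 0
T6: 28→30, due 31, tardiness 0
T1: 30→45, due 33, tardiness 12
T3: 45→62, due 35, tardiness 27
Sum = 0+0+0+0+12+27 = 39.
Difference = 123 − 39 = 84.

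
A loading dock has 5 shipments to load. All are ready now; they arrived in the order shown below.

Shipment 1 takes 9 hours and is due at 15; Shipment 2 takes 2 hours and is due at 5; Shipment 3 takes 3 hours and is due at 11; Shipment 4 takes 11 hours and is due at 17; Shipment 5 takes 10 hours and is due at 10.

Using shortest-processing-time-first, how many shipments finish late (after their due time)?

2

SPT (increasing processing time): Shipment 2 Shipment 3 Shipment 1 Shipment 5 Shipment 4.
Shipment 2: 0→2, due 5, tardiness 0
Shipment 3: 2→5, due 11, tardiness 0
Shipment 1: 5→14, due 15, tardiness 0
Shipment 5: 14→24, due 10, tardiness 14
Shipment 4: 24→35, due 17, tardiness 18
Late shipments: 2.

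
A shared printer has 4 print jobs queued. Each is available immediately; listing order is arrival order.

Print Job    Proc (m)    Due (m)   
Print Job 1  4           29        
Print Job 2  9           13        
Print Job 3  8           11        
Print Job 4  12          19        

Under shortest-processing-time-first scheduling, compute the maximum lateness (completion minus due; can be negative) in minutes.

14

SPT (increasing processing time): Print Job 1 Print Job 3 Print Job 2 Print Job 4.
Print Job 1: 0→4, due 29, lateness -25
Print Job 3: 4→12, due 11, lateness 1
Print Job 2: 12→21, due 13, lateness 8
Print Job 4: 21→33, due 19, lateness 14
Maximum = 14.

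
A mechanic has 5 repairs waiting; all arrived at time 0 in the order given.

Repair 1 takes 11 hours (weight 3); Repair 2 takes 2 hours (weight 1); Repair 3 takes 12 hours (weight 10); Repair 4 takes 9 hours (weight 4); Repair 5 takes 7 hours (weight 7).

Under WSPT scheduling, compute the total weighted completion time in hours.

503

WSPT (decreasing weight/processing-time ratio): Repair 5 Repair 3 Repair 2 Repair 4 Repair 1.
Repair 5: finishes 7, weight 7, w·C = 49
Repair 3: finishes 19, weight 10, w·C = 190
Repair 2: finishes 21, weight 1, w·C = 21
Repair 4: finishes 30, weight 4, w·C = 120
Repair 1: finishes 41, weight 3, w·C = 123
Sum = 49+190+21+120+123 = 503.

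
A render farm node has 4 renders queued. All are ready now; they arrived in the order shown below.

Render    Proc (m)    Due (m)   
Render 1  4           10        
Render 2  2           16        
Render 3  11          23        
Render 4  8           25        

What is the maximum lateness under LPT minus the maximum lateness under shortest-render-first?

LPT (decreasing processing time): Render 3 Render 4 Render 1 Render 2.
Render 3: 0→11, due 23, lateness -12
Render 4: 11→19, due 25, lateness -6
Render 1: 19→23, due 10, lateness 13
Render 2: 23→25, due 16, lateness 9
Maximum = 13.
SPT (increasing processing time): Render 2 Render 1 Render 4 Render 3.
Render 2: 0→2, due 16, lateness -14
Render 1: 2→6, due 10, lateness -4
Render 4: 6→14, due 25, lateness -11
Render 3: 14→25, due 23, lateness 2
Maximum = 2.
Difference = 13 − 2 = 11.

11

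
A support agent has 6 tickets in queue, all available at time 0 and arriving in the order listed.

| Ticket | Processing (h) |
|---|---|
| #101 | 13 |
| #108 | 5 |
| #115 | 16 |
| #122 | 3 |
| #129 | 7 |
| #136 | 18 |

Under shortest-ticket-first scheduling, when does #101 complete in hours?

28

SPT (increasing processing time): #122 #108 #129 #101 #115 #136.
#122: 0→3
#108: 3→8
#129: 8→15
#101: 15→28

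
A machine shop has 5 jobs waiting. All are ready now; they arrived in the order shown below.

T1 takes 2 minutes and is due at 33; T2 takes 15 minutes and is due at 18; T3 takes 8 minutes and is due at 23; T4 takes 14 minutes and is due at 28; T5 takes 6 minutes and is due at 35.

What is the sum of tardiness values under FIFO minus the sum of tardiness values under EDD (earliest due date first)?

FIFO (arrival order): T1 T2 T3 T4 T5.
T1: 0→2, due 33, tardiness 0
T2: 2→17, due 18, tardiness 0
T3: 17→25, due 23, tardiness 2
T4: 25→39, due 28, tardiness 11
T5: 39→45, due 35, tardiness 10
Sum = 0+0+2+11+10 = 23.
EDD (increasing due date): T2 T3 T4 T1 T5.
T2: 0→15, due 18, tardiness 0
T3: 15→23, due 23, tardiness 0
T4: 23→37, due 28, tardiness 9
T1: 37→39, due 33, tardiness 6
T5: 39→45, due 35, tardiness 10
Sum = 0+0+9+6+10 = 25.
Difference = 23 − 25 = -2.

-2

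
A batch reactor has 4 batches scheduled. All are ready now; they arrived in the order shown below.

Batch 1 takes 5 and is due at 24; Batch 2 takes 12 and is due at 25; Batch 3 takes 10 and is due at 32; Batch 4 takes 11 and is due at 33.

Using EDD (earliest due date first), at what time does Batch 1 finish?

EDD (increasing due date): Batch 1 Batch 2 Batch 3 Batch 4.
Batch 1: 0→5

5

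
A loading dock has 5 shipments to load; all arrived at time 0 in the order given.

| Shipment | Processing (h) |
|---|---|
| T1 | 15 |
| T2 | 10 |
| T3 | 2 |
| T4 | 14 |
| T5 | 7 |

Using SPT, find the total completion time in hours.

111

SPT (increasing processing time): T3 T5 T2 T4 T1.
T3: 0→2
T5: 2→9
T2: 9→19
T4: 19→33
T1: 33→48
Sum = 2+9+19+33+48 = 111.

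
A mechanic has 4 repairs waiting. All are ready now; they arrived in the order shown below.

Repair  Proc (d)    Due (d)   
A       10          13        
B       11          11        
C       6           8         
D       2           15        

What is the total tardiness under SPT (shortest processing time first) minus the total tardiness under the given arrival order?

SPT (increasing processing time): D C A B.
D: 0→2, due 15, tardiness 0
C: 2→8, due 8, tardiness 0
A: 8→18, due 13, tardiness 5
B: 18→29, due 11, tardiness 18
Sum = 0+0+5+18 = 23.
FIFO (arrival order): A B C D.
A: 0→10, due 13, tardiness 0
B: 10→21, due 11, tardiness 10
C: 21→27, due 8, tardiness 19
D: 27→29, due 15, tardiness 14
Sum = 0+10+19+14 = 43.
Difference = 23 − 43 = -20.

-20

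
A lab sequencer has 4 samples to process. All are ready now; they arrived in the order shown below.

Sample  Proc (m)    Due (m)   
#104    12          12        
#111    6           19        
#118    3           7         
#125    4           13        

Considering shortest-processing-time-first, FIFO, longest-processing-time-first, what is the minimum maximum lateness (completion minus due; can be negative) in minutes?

SPT (increasing processing time): #118 #125 #111 #104.
#118: 0→3, due 7, lateness -4
#125: 3→7, due 13, lateness -6
#111: 7→13, due 19, lateness -6
#104: 13→25, due 12, lateness 13
Maximum = 13.
FIFO (arrival order): #104 #111 #118 #125.
#104: 0→12, due 12, lateness 0
#111: 12→18, due 19, lateness -1
#118: 18→21, due 7, lateness 14
#125: 21→25, due 13, lateness 12
Maximum = 14.
LPT (decreasing processing time): #104 #111 #125 #118.
#104: 0→12, due 12, lateness 0
#111: 12→18, due 19, lateness -1
#125: 18→22, due 13, lateness 9
#118: 22→25, due 7, lateness 18
Maximum = 18.
SPT 13, FIFO 14, LPT 18 → minimum 13.

13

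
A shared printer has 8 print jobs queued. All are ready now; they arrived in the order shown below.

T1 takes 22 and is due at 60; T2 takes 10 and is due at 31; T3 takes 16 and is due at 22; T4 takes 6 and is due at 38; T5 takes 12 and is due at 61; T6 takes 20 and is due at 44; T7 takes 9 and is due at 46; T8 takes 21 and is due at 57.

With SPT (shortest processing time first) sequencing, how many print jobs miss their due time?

4

SPT (increasing processing time): T4 T7 T2 T5 T3 T6 T8 T1.
T4: 0→6, due 38, tardiness 0
T7: 6→15, due 46, tardiness 0
T2: 15→25, due 31, tardiness 0
T5: 25→37, due 61, tardiness 0
T3: 37→53, due 22, tardiness 31
T6: 53→73, due 44, tardiness 29
T8: 73→94, due 57, tardiness 37
T1: 94→116, due 60, tardiness 56
Late print jobs: 4.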